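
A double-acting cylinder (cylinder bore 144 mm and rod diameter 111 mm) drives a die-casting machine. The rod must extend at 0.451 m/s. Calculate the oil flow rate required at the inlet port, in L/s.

Cap-side area A_cap = π/4 × (144 mm)² = 16290 mm^2
Q = A × v

Q ≈ 7.34 L/s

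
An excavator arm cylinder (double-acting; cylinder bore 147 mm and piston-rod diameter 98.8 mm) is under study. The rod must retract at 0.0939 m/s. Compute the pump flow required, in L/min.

Rod-side annular area A_ann = π/4 × (147² − 98.8²) = 9305 mm^2
Q = A × v

Q ≈ 52.4 L/min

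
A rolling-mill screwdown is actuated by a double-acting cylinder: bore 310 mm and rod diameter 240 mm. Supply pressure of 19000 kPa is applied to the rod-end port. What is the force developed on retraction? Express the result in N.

F ≈ 5.75e5 N

Rod-side annular area A_ann = π/4 × (310² − 240²) = 30240 mm^2
On retraction the pressure acts on the annular area (bore minus rod).
F = P × A_ann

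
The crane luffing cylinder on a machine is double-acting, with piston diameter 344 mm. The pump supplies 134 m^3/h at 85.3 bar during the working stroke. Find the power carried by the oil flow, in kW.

W ≈ 318 kW

Hydraulic power = P × Q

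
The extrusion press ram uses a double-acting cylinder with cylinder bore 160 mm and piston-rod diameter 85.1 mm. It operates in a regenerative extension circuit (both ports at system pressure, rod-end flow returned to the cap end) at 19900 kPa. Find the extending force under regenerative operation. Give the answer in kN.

F ≈ 113 kN

With equal pressure on both faces, forces on the annular region cancel; the net push is pressure × rod cross-section.
Rod cross-section A_rod = π/4 × (85.1 mm)² = 5688 mm^2
F = P × A_rod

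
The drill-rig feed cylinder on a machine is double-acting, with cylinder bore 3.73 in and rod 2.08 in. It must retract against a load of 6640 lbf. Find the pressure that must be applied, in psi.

P ≈ 882 psi

Rod-side annular area A_ann = π/4 × (3.73² − 2.08²) = 7.529 in^2
Retraction: pressure acts on the annular area.
P = F / A = 6640 lbf / A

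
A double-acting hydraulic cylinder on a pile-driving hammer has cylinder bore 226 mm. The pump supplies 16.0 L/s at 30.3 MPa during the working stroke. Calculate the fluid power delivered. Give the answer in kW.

Hydraulic power = P × Q

W ≈ 485 kW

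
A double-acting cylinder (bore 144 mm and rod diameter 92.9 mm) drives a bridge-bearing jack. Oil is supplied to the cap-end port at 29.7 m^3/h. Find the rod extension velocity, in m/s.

v ≈ 0.507 m/s

Cap-side area A_cap = π/4 × (144 mm)² = 16290 mm^2
v = Q / A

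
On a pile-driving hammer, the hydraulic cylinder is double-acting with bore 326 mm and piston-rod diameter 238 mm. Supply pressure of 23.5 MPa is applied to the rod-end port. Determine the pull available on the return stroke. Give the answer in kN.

Rod-side annular area A_ann = π/4 × (326² − 238²) = 38980 mm^2
On retraction the pressure acts on the annular area (bore minus rod).
F = P × A_ann

F ≈ 916 kN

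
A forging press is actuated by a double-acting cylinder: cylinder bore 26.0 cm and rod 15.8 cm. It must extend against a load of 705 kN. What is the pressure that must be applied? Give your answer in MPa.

Cap-side area A_cap = π/4 × (26.0 cm)² = 530.9 cm^2
P = F / A = 705 kN / A

P ≈ 13.3 MPa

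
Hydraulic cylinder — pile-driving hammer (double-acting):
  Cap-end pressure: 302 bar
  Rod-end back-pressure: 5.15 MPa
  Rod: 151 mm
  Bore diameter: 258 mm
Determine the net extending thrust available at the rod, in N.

Cap-side area A_cap = π/4 × (258 mm)² = 52280 mm^2
Rod-side annular area A_ann = π/4 × (258² − 151²) = 34370 mm^2
Net thrust = P_cap·A_cap − P_rod·A_ann = 1.579e6 N − 1.770e5 N

F ≈ 1.40e6 N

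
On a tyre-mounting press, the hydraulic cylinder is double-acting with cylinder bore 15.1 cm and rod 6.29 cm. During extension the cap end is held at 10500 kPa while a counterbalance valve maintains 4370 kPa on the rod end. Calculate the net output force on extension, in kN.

Cap-side area A_cap = π/4 × (15.1 cm)² = 179.1 cm^2
Rod-side annular area A_ann = π/4 × (15.1² − 6.29²) = 148.0 cm^2
Net thrust = P_cap·A_cap − P_rod·A_ann = 188.0 kN − 64.68 kN

F ≈ 123 kN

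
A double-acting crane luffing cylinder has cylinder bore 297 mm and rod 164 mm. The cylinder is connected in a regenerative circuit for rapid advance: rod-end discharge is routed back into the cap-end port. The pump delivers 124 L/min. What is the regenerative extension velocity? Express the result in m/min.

In regeneration the rod-end outflow joins the pump flow into the cap end, so the net volume the pump must supply per unit advance equals the rod cross-section area.
Rod cross-section A_rod = π/4 × (164 mm)² = 21120 mm^2
v = Q_pump / A_rod

v ≈ 5.87 m/min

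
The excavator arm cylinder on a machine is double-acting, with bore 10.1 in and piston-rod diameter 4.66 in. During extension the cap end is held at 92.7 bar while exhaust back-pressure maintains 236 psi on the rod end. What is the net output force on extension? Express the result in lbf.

F ≈ 92800 lbf

Cap-side area A_cap = π/4 × (10.1 in)² = 80.12 in^2
Rod-side annular area A_ann = π/4 × (10.1² − 4.66²) = 63.06 in^2
Net thrust = P_cap·A_cap − P_rod·A_ann = 1.077e5 lbf − 14880 lbf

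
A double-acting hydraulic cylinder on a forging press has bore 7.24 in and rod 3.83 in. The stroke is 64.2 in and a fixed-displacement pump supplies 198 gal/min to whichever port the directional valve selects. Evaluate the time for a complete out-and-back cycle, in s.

t ≈ 5.96 s

Cap-side area A_cap = π/4 × (7.24 in)² = 41.17 in^2
Rod-side annular area A_ann = π/4 × (7.24² − 3.83²) = 29.65 in^2
t_ext = A_cap·L/Q = 3.467 s
t_ret = A_ann·L/Q = 2.497 s
t_cycle = t_ext + t_ret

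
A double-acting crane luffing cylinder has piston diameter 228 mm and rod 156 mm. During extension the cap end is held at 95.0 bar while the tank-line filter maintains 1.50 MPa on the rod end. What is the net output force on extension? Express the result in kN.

Cap-side area A_cap = π/4 × (228 mm)² = 40830 mm^2
Rod-side annular area A_ann = π/4 × (228² − 156²) = 21710 mm^2
Net thrust = P_cap·A_cap − P_rod·A_ann = 387.9 kN − 32.57 kN

F ≈ 355 kN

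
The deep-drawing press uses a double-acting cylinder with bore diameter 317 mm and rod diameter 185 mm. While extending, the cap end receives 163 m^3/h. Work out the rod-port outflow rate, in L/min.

Q_out ≈ 1790 L/min

Cap-side area A_cap = π/4 × (317 mm)² = 78920 mm^2
Rod-side annular area A_ann = π/4 × (317² − 185²) = 52040 mm^2
Piston speed v = Q_in/A_cap; rod-end outflow Q_out = v × A_ann = Q_in × A_ann/A_cap.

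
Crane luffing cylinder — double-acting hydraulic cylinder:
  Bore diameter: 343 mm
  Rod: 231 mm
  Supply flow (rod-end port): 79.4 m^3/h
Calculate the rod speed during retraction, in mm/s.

v ≈ 437 mm/s

Rod-side annular area A_ann = π/4 × (343² − 231²) = 50490 mm^2
Flow into the rod-end port fills the annular volume.
v = Q / A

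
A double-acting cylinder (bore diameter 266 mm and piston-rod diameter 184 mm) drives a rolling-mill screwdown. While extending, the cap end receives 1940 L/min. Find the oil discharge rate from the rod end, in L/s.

Q_out ≈ 16.9 L/s

Cap-side area A_cap = π/4 × (266 mm)² = 55570 mm^2
Rod-side annular area A_ann = π/4 × (266² − 184²) = 28980 mm^2
Piston speed v = Q_in/A_cap; rod-end outflow Q_out = v × A_ann = Q_in × A_ann/A_cap.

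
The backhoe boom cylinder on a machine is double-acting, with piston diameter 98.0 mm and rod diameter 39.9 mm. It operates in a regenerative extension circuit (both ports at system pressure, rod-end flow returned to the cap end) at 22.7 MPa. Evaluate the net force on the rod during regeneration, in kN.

F ≈ 28.4 kN

With equal pressure on both faces, forces on the annular region cancel; the net push is pressure × rod cross-section.
Rod cross-section A_rod = π/4 × (39.9 mm)² = 1250 mm^2
F = P × A_rod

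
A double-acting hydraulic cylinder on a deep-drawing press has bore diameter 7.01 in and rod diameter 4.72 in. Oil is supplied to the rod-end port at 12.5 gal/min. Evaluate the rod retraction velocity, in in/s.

v ≈ 2.28 in/s

Rod-side annular area A_ann = π/4 × (7.01² − 4.72²) = 21.10 in^2
Flow into the rod-end port fills the annular volume.
v = Q / A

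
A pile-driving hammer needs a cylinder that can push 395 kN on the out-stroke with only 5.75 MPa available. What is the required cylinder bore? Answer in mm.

Extension force acts on the full piston face: F = P × (π/4)D².
D = √(4F / (πP)) = √(4 × 395 kN / (π × 5.75 MPa))

D ≈ 296 mm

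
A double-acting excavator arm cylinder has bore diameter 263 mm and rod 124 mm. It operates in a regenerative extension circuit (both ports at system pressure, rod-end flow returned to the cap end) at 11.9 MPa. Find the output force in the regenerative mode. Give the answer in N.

F ≈ 1.44e5 N

With equal pressure on both faces, forces on the annular region cancel; the net push is pressure × rod cross-section.
Rod cross-section A_rod = π/4 × (124 mm)² = 12080 mm^2
F = P × A_rod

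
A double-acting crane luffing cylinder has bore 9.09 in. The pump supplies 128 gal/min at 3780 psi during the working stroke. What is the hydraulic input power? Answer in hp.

Hydraulic power = P × Q

W ≈ 282 hp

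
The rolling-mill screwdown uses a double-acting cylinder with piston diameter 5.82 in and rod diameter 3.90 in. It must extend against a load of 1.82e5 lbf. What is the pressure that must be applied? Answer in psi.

P ≈ 6840 psi

Cap-side area A_cap = π/4 × (5.82 in)² = 26.60 in^2
P = F / A = 1.82e5 lbf / A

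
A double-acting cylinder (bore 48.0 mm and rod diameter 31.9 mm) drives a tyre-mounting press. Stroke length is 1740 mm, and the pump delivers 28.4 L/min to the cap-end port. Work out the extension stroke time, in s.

Cap-side area A_cap = π/4 × (48.0 mm)² = 1810 mm^2
Swept volume V = A × L; t = V / Q = A·L / Q

t ≈ 6.65 s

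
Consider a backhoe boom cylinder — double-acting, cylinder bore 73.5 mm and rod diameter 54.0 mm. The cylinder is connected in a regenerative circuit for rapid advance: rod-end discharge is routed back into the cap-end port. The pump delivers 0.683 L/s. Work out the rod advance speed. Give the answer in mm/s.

In regeneration the rod-end outflow joins the pump flow into the cap end, so the net volume the pump must supply per unit advance equals the rod cross-section area.
Rod cross-section A_rod = π/4 × (54.0 mm)² = 2290 mm^2
v = Q_pump / A_rod

v ≈ 298 mm/s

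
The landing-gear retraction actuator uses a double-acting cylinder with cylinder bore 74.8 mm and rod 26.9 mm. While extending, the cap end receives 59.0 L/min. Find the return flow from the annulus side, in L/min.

Q_out ≈ 51.4 L/min

Cap-side area A_cap = π/4 × (74.8 mm)² = 4394 mm^2
Rod-side annular area A_ann = π/4 × (74.8² − 26.9²) = 3826 mm^2
Piston speed v = Q_in/A_cap; rod-end outflow Q_out = v × A_ann = Q_in × A_ann/A_cap.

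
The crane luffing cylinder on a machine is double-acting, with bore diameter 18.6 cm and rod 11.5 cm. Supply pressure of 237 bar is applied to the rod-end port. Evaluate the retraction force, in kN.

Rod-side annular area A_ann = π/4 × (18.6² − 11.5²) = 167.8 cm^2
On retraction the pressure acts on the annular area (bore minus rod).
F = P × A_ann

F ≈ 398 kN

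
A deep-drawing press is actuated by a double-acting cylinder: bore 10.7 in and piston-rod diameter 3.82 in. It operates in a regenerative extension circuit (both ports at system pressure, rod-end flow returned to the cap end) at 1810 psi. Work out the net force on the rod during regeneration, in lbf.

With equal pressure on both faces, forces on the annular region cancel; the net push is pressure × rod cross-section.
Rod cross-section A_rod = π/4 × (3.82 in)² = 11.46 in^2
F = P × A_rod

F ≈ 20700 lbf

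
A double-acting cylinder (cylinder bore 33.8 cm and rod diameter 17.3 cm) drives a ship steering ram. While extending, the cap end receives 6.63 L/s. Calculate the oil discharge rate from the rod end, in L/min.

Q_out ≈ 294 L/min

Cap-side area A_cap = π/4 × (33.8 cm)² = 897.3 cm^2
Rod-side annular area A_ann = π/4 × (33.8² − 17.3²) = 662.2 cm^2
Piston speed v = Q_in/A_cap; rod-end outflow Q_out = v × A_ann = Q_in × A_ann/A_cap.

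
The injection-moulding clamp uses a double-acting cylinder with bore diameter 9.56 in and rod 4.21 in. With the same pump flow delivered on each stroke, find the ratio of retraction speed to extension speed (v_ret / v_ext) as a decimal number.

Cap-side area A_cap = π/4 × (9.56 in)² = 71.78 in^2
Rod-side annular area A_ann = π/4 × (9.56² − 4.21²) = 57.86 in^2
For equal Q, v ∝ 1/A, so v_ret/v_ext = A_cap/A_ann.

v_ret/v_ext ≈ 1.24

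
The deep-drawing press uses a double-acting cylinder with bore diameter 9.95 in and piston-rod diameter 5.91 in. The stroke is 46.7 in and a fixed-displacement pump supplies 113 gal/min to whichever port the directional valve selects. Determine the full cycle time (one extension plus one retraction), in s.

t ≈ 13.7 s

Cap-side area A_cap = π/4 × (9.95 in)² = 77.76 in^2
Rod-side annular area A_ann = π/4 × (9.95² − 5.91²) = 50.32 in^2
t_ext = A_cap·L/Q = 8.347 s
t_ret = A_ann·L/Q = 5.402 s
t_cycle = t_ext + t_ret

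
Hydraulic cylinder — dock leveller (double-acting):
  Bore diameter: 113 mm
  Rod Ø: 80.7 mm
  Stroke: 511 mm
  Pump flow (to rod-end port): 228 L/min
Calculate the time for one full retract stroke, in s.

Rod-side annular area A_ann = π/4 × (113² − 80.7²) = 4914 mm^2
Swept volume V = A × L; t = V / Q = A·L / Q

t ≈ 0.661 s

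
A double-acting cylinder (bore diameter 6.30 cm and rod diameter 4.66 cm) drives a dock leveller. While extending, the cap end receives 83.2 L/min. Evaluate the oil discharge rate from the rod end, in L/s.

Cap-side area A_cap = π/4 × (6.30 cm)² = 31.17 cm^2
Rod-side annular area A_ann = π/4 × (6.30² − 4.66²) = 14.12 cm^2
Piston speed v = Q_in/A_cap; rod-end outflow Q_out = v × A_ann = Q_in × A_ann/A_cap.

Q_out ≈ 0.628 L/s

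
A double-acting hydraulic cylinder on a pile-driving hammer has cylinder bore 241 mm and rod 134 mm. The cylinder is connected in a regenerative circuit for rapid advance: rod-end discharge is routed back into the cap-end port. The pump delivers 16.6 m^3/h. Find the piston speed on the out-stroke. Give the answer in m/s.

In regeneration the rod-end outflow joins the pump flow into the cap end, so the net volume the pump must supply per unit advance equals the rod cross-section area.
Rod cross-section A_rod = π/4 × (134 mm)² = 14100 mm^2
v = Q_pump / A_rod

v ≈ 0.327 m/s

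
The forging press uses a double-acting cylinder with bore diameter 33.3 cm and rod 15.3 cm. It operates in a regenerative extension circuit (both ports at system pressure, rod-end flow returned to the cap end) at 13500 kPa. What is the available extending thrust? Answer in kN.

F ≈ 248 kN

With equal pressure on both faces, forces on the annular region cancel; the net push is pressure × rod cross-section.
Rod cross-section A_rod = π/4 × (15.3 cm)² = 183.9 cm^2
F = P × A_rod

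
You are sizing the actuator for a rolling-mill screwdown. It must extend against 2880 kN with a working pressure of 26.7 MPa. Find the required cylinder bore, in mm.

D ≈ 371 mm

Extension force acts on the full piston face: F = P × (π/4)D².
D = √(4F / (πP)) = √(4 × 2880 kN / (π × 26.7 MPa))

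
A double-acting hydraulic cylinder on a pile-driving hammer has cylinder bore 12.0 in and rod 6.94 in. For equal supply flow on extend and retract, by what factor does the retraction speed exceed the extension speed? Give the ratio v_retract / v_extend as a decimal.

v_ret/v_ext ≈ 1.50

Cap-side area A_cap = π/4 × (12.0 in)² = 113.1 in^2
Rod-side annular area A_ann = π/4 × (12.0² − 6.94²) = 75.27 in^2
For equal Q, v ∝ 1/A, so v_ret/v_ext = A_cap/A_ann.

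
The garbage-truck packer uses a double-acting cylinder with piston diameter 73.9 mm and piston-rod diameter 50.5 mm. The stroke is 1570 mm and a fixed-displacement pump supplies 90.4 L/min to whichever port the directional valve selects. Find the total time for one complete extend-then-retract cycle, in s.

Cap-side area A_cap = π/4 × (73.9 mm)² = 4289 mm^2
Rod-side annular area A_ann = π/4 × (73.9² − 50.5²) = 2286 mm^2
t_ext = A_cap·L/Q = 4.470 s
t_ret = A_ann·L/Q = 2.382 s
t_cycle = t_ext + t_ret

t ≈ 6.85 s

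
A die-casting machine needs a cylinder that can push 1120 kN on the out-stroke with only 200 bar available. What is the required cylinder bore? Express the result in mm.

Extension force acts on the full piston face: F = P × (π/4)D².
D = √(4F / (πP)) = √(4 × 1120 kN / (π × 200 bar))

D ≈ 267 mm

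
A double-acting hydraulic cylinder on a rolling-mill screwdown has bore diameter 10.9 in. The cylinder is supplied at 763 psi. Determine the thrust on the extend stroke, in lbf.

Cap-side area A_cap = π/4 × (10.9 in)² = 93.31 in^2
F = P × A_cap = 763 psi × A_cap

F ≈ 71200 lbf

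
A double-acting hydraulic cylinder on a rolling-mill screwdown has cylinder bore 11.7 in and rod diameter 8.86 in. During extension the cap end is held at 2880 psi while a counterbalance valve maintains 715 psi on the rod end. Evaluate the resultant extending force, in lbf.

F ≈ 2.77e5 lbf

Cap-side area A_cap = π/4 × (11.7 in)² = 107.5 in^2
Rod-side annular area A_ann = π/4 × (11.7² − 8.86²) = 45.86 in^2
Net thrust = P_cap·A_cap − P_rod·A_ann = 3.096e5 lbf − 32790 lbf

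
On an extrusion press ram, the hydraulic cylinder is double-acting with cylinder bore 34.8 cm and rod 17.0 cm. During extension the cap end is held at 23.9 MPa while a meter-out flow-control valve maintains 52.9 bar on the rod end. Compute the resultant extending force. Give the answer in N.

F ≈ 1.89e6 N

Cap-side area A_cap = π/4 × (34.8 cm)² = 951.1 cm^2
Rod-side annular area A_ann = π/4 × (34.8² − 17.0²) = 724.2 cm^2
Net thrust = P_cap·A_cap − P_rod·A_ann = 2.273e6 N − 3.831e5 N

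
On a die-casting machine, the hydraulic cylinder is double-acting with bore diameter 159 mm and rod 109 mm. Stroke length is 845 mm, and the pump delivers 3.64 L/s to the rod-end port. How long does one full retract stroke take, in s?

t ≈ 2.44 s

Rod-side annular area A_ann = π/4 × (159² − 109²) = 10520 mm^2
Swept volume V = A × L; t = V / Q = A·L / Q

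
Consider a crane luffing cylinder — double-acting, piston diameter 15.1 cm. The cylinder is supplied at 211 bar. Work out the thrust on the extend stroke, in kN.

F ≈ 378 kN

Cap-side area A_cap = π/4 × (15.1 cm)² = 179.1 cm^2
F = P × A_cap = 211 bar × A_cap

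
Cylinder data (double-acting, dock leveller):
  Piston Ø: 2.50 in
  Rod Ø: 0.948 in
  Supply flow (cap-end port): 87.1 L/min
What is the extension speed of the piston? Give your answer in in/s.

Cap-side area A_cap = π/4 × (2.50 in)² = 4.909 in^2
v = Q / A

v ≈ 18.0 in/s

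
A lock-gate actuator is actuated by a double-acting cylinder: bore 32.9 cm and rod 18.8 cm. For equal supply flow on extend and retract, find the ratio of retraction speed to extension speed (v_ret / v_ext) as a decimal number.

Cap-side area A_cap = π/4 × (32.9 cm)² = 850.1 cm^2
Rod-side annular area A_ann = π/4 × (32.9² − 18.8²) = 572.5 cm^2
For equal Q, v ∝ 1/A, so v_ret/v_ext = A_cap/A_ann.

v_ret/v_ext ≈ 1.48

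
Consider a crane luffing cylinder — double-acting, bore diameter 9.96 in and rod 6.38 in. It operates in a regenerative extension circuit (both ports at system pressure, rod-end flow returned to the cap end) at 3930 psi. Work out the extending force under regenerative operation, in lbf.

F ≈ 1.26e5 lbf

With equal pressure on both faces, forces on the annular region cancel; the net push is pressure × rod cross-section.
Rod cross-section A_rod = π/4 × (6.38 in)² = 31.97 in^2
F = P × A_rod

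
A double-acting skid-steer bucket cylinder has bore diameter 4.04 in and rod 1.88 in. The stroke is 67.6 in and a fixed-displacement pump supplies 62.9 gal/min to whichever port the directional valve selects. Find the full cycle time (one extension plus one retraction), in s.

Cap-side area A_cap = π/4 × (4.04 in)² = 12.82 in^2
Rod-side annular area A_ann = π/4 × (4.04² − 1.88²) = 10.04 in^2
t_ext = A_cap·L/Q = 3.578 s
t_ret = A_ann·L/Q = 2.804 s
t_cycle = t_ext + t_ret

t ≈ 6.38 s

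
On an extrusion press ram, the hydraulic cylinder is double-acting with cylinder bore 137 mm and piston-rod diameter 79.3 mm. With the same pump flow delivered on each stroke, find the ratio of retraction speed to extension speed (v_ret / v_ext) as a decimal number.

Cap-side area A_cap = π/4 × (137 mm)² = 14740 mm^2
Rod-side annular area A_ann = π/4 × (137² − 79.3²) = 9802 mm^2
For equal Q, v ∝ 1/A, so v_ret/v_ext = A_cap/A_ann.

v_ret/v_ext ≈ 1.50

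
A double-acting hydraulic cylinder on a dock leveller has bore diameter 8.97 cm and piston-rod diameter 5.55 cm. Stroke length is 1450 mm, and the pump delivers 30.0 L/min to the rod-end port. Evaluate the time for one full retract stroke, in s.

t ≈ 11.3 s

Rod-side annular area A_ann = π/4 × (8.97² − 5.55²) = 39.00 cm^2
Swept volume V = A × L; t = V / Q = A·L / Q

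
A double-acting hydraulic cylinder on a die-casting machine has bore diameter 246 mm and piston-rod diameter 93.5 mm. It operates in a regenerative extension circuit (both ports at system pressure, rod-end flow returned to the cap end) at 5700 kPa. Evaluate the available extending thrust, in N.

F ≈ 39100 N

With equal pressure on both faces, forces on the annular region cancel; the net push is pressure × rod cross-section.
Rod cross-section A_rod = π/4 × (93.5 mm)² = 6866 mm^2
F = P × A_rod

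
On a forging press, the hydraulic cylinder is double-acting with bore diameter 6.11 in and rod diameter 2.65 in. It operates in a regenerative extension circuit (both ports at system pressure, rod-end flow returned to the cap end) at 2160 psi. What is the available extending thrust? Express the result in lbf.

With equal pressure on both faces, forces on the annular region cancel; the net push is pressure × rod cross-section.
Rod cross-section A_rod = π/4 × (2.65 in)² = 5.515 in^2
F = P × A_rod

F ≈ 11900 lbf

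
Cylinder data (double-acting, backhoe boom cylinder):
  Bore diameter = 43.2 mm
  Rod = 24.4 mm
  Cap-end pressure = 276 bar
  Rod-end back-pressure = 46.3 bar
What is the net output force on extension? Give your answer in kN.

Cap-side area A_cap = π/4 × (43.2 mm)² = 1466 mm^2
Rod-side annular area A_ann = π/4 × (43.2² − 24.4²) = 998.1 mm^2
Net thrust = P_cap·A_cap − P_rod·A_ann = 40.45 kN − 4.621 kN

F ≈ 35.8 kN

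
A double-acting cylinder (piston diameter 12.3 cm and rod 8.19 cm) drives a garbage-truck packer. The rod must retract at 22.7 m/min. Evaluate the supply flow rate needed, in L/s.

Q ≈ 2.50 L/s

Rod-side annular area A_ann = π/4 × (12.3² − 8.19²) = 66.14 cm^2
Q = A × v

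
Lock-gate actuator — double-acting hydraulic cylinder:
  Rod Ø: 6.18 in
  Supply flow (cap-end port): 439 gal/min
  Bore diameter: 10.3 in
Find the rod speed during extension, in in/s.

Cap-side area A_cap = π/4 × (10.3 in)² = 83.32 in^2
v = Q / A

v ≈ 20.3 in/s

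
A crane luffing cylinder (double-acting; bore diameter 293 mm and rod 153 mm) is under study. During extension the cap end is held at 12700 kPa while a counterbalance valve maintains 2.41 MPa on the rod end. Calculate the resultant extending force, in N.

F ≈ 7.38e5 N

Cap-side area A_cap = π/4 × (293 mm)² = 67430 mm^2
Rod-side annular area A_ann = π/4 × (293² − 153²) = 49040 mm^2
Net thrust = P_cap·A_cap − P_rod·A_ann = 8.563e5 N − 1.182e5 N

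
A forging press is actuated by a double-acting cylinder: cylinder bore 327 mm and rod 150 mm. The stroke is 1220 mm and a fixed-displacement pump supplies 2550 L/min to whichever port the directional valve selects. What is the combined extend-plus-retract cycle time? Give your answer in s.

Cap-side area A_cap = π/4 × (327 mm)² = 83980 mm^2
Rod-side annular area A_ann = π/4 × (327² − 150²) = 66310 mm^2
t_ext = A_cap·L/Q = 2.411 s
t_ret = A_ann·L/Q = 1.903 s
t_cycle = t_ext + t_ret

t ≈ 4.31 s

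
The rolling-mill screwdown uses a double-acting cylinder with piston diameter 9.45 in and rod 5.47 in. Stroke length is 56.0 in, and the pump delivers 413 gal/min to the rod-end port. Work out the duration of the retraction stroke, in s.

t ≈ 1.64 s

Rod-side annular area A_ann = π/4 × (9.45² − 5.47²) = 46.64 in^2
Swept volume V = A × L; t = V / Q = A·L / Q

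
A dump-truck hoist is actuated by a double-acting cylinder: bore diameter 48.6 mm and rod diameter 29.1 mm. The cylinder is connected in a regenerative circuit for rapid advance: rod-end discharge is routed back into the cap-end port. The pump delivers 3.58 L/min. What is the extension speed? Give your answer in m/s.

v ≈ 0.0897 m/s

In regeneration the rod-end outflow joins the pump flow into the cap end, so the net volume the pump must supply per unit advance equals the rod cross-section area.
Rod cross-section A_rod = π/4 × (29.1 mm)² = 665.1 mm^2
v = Q_pump / A_rod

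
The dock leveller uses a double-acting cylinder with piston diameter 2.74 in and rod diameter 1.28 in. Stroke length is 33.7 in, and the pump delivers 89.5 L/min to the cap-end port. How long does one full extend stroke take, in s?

t ≈ 2.18 s

Cap-side area A_cap = π/4 × (2.74 in)² = 5.896 in^2
Swept volume V = A × L; t = V / Q = A·L / Q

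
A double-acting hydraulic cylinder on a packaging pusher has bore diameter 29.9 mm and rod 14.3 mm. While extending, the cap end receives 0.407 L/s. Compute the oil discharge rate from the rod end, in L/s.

Cap-side area A_cap = π/4 × (29.9 mm)² = 702.2 mm^2
Rod-side annular area A_ann = π/4 × (29.9² − 14.3²) = 541.5 mm^2
Piston speed v = Q_in/A_cap; rod-end outflow Q_out = v × A_ann = Q_in × A_ann/A_cap.

Q_out ≈ 0.314 L/s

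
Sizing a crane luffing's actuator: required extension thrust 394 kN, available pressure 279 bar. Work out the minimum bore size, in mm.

Extension force acts on the full piston face: F = P × (π/4)D².
D = √(4F / (πP)) = √(4 × 394 kN / (π × 279 bar))

D ≈ 134 mm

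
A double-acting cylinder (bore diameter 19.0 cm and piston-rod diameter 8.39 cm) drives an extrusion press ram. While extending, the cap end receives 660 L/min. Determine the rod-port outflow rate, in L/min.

Q_out ≈ 531 L/min

Cap-side area A_cap = π/4 × (19.0 cm)² = 283.5 cm^2
Rod-side annular area A_ann = π/4 × (19.0² − 8.39²) = 228.2 cm^2
Piston speed v = Q_in/A_cap; rod-end outflow Q_out = v × A_ann = Q_in × A_ann/A_cap.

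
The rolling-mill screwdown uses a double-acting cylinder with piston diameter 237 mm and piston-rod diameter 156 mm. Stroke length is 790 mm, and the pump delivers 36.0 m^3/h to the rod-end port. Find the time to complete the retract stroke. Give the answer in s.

Rod-side annular area A_ann = π/4 × (237² − 156²) = 25000 mm^2
Swept volume V = A × L; t = V / Q = A·L / Q

t ≈ 1.98 s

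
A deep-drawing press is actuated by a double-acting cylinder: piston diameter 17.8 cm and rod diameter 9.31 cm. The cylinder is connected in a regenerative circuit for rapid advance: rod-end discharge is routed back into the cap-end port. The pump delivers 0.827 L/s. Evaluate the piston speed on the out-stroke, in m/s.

In regeneration the rod-end outflow joins the pump flow into the cap end, so the net volume the pump must supply per unit advance equals the rod cross-section area.
Rod cross-section A_rod = π/4 × (9.31 cm)² = 68.08 cm^2
v = Q_pump / A_rod

v ≈ 0.121 m/s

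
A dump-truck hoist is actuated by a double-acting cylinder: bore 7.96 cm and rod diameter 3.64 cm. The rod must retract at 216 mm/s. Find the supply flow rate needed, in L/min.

Rod-side annular area A_ann = π/4 × (7.96² − 3.64²) = 39.36 cm^2
Q = A × v

Q ≈ 51.0 L/min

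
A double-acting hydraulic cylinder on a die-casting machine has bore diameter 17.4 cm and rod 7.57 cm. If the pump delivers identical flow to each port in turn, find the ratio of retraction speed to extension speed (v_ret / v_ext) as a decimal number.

Cap-side area A_cap = π/4 × (17.4 cm)² = 237.8 cm^2
Rod-side annular area A_ann = π/4 × (17.4² − 7.57²) = 192.8 cm^2
For equal Q, v ∝ 1/A, so v_ret/v_ext = A_cap/A_ann.

v_ret/v_ext ≈ 1.23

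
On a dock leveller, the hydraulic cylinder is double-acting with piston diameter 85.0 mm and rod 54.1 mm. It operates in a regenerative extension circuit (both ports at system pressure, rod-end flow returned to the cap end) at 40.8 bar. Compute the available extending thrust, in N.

F ≈ 9380 N

With equal pressure on both faces, forces on the annular region cancel; the net push is pressure × rod cross-section.
Rod cross-section A_rod = π/4 × (54.1 mm)² = 2299 mm^2
F = P × A_rod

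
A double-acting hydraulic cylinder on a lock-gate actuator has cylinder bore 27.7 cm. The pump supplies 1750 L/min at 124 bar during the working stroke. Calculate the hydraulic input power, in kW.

Hydraulic power = P × Q

W ≈ 362 kW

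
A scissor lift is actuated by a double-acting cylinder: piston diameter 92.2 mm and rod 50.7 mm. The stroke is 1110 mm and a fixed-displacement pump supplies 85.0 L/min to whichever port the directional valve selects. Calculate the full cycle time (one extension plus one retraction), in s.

t ≈ 8.88 s

Cap-side area A_cap = π/4 × (92.2 mm)² = 6677 mm^2
Rod-side annular area A_ann = π/4 × (92.2² − 50.7²) = 4658 mm^2
t_ext = A_cap·L/Q = 5.231 s
t_ret = A_ann·L/Q = 3.649 s
t_cycle = t_ext + t_ret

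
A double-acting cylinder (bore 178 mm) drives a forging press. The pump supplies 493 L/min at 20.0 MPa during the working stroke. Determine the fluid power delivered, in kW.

W ≈ 164 kW

Hydraulic power = P × Q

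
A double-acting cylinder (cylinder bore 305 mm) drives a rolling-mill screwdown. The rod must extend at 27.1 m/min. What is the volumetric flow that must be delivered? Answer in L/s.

Cap-side area A_cap = π/4 × (305 mm)² = 73060 mm^2
Q = A × v

Q ≈ 33.0 L/s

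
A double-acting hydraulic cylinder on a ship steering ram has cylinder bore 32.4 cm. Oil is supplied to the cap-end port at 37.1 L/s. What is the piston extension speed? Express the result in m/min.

v ≈ 27.0 m/min

Cap-side area A_cap = π/4 × (32.4 cm)² = 824.5 cm^2
v = Q / A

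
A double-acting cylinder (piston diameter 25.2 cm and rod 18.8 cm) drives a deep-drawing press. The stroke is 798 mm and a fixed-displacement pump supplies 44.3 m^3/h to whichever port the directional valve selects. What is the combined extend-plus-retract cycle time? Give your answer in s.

t ≈ 4.67 s

Cap-side area A_cap = π/4 × (25.2 cm)² = 498.8 cm^2
Rod-side annular area A_ann = π/4 × (25.2² − 18.8²) = 221.2 cm^2
t_ext = A_cap·L/Q = 3.234 s
t_ret = A_ann·L/Q = 1.434 s
t_cycle = t_ext + t_ret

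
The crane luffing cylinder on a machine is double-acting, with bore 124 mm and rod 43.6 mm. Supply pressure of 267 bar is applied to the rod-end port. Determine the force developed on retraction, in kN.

F ≈ 283 kN

Rod-side annular area A_ann = π/4 × (124² − 43.6²) = 10580 mm^2
On retraction the pressure acts on the annular area (bore minus rod).
F = P × A_ann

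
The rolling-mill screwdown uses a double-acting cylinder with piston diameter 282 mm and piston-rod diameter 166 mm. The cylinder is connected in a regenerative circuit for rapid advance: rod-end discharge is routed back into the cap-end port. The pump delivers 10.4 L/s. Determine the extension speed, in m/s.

In regeneration the rod-end outflow joins the pump flow into the cap end, so the net volume the pump must supply per unit advance equals the rod cross-section area.
Rod cross-section A_rod = π/4 × (166 mm)² = 21640 mm^2
v = Q_pump / A_rod

v ≈ 0.481 m/s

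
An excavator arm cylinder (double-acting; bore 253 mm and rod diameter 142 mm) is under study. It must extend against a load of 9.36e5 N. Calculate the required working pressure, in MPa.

P ≈ 18.6 MPa

Cap-side area A_cap = π/4 × (253 mm)² = 50270 mm^2
P = F / A = 9.36e5 N / A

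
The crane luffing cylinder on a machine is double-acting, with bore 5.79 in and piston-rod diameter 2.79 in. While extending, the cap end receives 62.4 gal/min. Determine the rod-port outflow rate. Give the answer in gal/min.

Cap-side area A_cap = π/4 × (5.79 in)² = 26.33 in^2
Rod-side annular area A_ann = π/4 × (5.79² − 2.79²) = 20.22 in^2
Piston speed v = Q_in/A_cap; rod-end outflow Q_out = v × A_ann = Q_in × A_ann/A_cap.

Q_out ≈ 47.9 gal/min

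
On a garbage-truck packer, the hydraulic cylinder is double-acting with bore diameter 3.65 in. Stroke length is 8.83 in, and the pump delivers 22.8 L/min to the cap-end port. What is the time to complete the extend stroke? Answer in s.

t ≈ 3.98 s

Cap-side area A_cap = π/4 × (3.65 in)² = 10.46 in^2
Swept volume V = A × L; t = V / Q = A·L / Q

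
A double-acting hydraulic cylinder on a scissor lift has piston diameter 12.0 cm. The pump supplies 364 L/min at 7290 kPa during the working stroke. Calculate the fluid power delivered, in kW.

Hydraulic power = P × Q

W ≈ 44.2 kW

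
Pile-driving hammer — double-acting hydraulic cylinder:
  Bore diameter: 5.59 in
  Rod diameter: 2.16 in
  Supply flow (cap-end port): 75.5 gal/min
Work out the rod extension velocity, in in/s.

Cap-side area A_cap = π/4 × (5.59 in)² = 24.54 in^2
v = Q / A

v ≈ 11.8 in/s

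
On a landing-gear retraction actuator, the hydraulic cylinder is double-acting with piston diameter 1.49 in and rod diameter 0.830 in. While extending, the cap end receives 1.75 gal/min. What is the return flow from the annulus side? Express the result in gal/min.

Q_out ≈ 1.21 gal/min

Cap-side area A_cap = π/4 × (1.49 in)² = 1.744 in^2
Rod-side annular area A_ann = π/4 × (1.49² − 0.830²) = 1.203 in^2
Piston speed v = Q_in/A_cap; rod-end outflow Q_out = v × A_ann = Q_in × A_ann/A_cap.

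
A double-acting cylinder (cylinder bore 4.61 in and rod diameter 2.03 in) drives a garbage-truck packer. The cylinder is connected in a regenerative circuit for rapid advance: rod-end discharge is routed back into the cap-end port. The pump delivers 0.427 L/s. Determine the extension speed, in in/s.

In regeneration the rod-end outflow joins the pump flow into the cap end, so the net volume the pump must supply per unit advance equals the rod cross-section area.
Rod cross-section A_rod = π/4 × (2.03 in)² = 3.237 in^2
v = Q_pump / A_rod

v ≈ 8.05 in/s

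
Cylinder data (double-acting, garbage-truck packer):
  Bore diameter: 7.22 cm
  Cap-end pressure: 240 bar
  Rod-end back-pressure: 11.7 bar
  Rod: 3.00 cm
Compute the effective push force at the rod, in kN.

F ≈ 94.3 kN

Cap-side area A_cap = π/4 × (7.22 cm)² = 40.94 cm^2
Rod-side annular area A_ann = π/4 × (7.22² − 3.00²) = 33.87 cm^2
Net thrust = P_cap·A_cap − P_rod·A_ann = 98.26 kN − 3.963 kN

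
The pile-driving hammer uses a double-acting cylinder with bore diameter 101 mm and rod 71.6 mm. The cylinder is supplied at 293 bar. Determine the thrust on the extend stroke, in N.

Cap-side area A_cap = π/4 × (101 mm)² = 8012 mm^2
F = P × A_cap = 293 bar × A_cap

F ≈ 2.35e5 N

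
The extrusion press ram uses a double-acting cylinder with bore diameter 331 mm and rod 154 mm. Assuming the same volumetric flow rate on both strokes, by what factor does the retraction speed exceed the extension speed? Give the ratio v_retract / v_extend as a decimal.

v_ret/v_ext ≈ 1.28

Cap-side area A_cap = π/4 × (331 mm)² = 86050 mm^2
Rod-side annular area A_ann = π/4 × (331² − 154²) = 67420 mm^2
For equal Q, v ∝ 1/A, so v_ret/v_ext = A_cap/A_ann.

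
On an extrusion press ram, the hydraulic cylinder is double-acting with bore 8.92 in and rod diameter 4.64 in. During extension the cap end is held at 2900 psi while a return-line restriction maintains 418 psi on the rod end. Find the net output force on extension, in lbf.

F ≈ 1.62e5 lbf

Cap-side area A_cap = π/4 × (8.92 in)² = 62.49 in^2
Rod-side annular area A_ann = π/4 × (8.92² − 4.64²) = 45.58 in^2
Net thrust = P_cap·A_cap − P_rod·A_ann = 1.812e5 lbf − 19050 lbf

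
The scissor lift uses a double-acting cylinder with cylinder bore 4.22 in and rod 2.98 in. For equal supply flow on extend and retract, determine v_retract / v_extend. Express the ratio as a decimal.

Cap-side area A_cap = π/4 × (4.22 in)² = 13.99 in^2
Rod-side annular area A_ann = π/4 × (4.22² − 2.98²) = 7.012 in^2
For equal Q, v ∝ 1/A, so v_ret/v_ext = A_cap/A_ann.

v_ret/v_ext ≈ 1.99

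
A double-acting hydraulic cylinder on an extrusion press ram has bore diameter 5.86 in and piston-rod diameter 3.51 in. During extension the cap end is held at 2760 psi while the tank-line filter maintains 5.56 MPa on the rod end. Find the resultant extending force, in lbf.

F ≈ 60500 lbf

Cap-side area A_cap = π/4 × (5.86 in)² = 26.97 in^2
Rod-side annular area A_ann = π/4 × (5.86² − 3.51²) = 17.29 in^2
Net thrust = P_cap·A_cap − P_rod·A_ann = 74440 lbf − 13950 lbf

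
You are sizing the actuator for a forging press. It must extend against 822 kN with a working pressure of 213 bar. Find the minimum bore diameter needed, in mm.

D ≈ 222 mm

Extension force acts on the full piston face: F = P × (π/4)D².
D = √(4F / (πP)) = √(4 × 822 kN / (π × 213 bar))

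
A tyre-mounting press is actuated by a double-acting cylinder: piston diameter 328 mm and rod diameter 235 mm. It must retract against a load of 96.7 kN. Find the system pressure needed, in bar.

Rod-side annular area A_ann = π/4 × (328² − 235²) = 41120 mm^2
Retraction: pressure acts on the annular area.
P = F / A = 96.7 kN / A

P ≈ 23.5 bar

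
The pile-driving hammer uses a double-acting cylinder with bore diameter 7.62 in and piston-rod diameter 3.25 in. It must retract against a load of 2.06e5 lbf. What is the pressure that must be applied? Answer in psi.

P ≈ 5520 psi

Rod-side annular area A_ann = π/4 × (7.62² − 3.25²) = 37.31 in^2
Retraction: pressure acts on the annular area.
P = F / A = 2.06e5 lbf / A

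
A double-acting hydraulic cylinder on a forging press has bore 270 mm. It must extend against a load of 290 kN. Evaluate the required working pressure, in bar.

P ≈ 50.7 bar

Cap-side area A_cap = π/4 × (270 mm)² = 57260 mm^2
P = F / A = 290 kN / A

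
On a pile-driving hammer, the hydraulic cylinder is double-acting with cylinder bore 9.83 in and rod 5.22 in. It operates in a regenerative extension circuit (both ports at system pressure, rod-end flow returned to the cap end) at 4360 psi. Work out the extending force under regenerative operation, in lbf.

With equal pressure on both faces, forces on the annular region cancel; the net push is pressure × rod cross-section.
Rod cross-section A_rod = π/4 × (5.22 in)² = 21.40 in^2
F = P × A_rod

F ≈ 93300 lbf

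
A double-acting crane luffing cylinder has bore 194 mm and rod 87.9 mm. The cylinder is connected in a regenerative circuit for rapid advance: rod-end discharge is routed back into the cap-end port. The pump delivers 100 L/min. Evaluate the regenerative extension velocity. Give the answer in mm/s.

In regeneration the rod-end outflow joins the pump flow into the cap end, so the net volume the pump must supply per unit advance equals the rod cross-section area.
Rod cross-section A_rod = π/4 × (87.9 mm)² = 6068 mm^2
v = Q_pump / A_rod

v ≈ 275 mm/s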